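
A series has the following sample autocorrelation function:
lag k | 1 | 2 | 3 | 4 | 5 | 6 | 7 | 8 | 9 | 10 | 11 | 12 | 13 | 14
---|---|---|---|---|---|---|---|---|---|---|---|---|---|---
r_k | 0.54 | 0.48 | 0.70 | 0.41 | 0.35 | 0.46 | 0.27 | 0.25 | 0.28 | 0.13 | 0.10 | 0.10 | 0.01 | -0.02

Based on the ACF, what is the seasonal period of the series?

The largest autocorrelation is r_3 = 0.70; the remaining lags stay at or below 0.54. The elevated value at lag 1 (0.54), dropping to 0.48 at lag 2, reflects decaying short-term dependence rather than seasonality.
The dominant spike at lag 3 indicates a seasonal period of 3.

3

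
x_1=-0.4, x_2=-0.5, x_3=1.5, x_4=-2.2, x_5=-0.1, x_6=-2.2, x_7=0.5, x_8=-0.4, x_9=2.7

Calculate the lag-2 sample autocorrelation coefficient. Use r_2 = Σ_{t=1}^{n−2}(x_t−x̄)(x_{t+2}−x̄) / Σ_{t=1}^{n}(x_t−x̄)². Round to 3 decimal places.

Mean x̄ = (-0.4 − 0.5 + 1.5 − 2.2 − 0.1 − 2.2 + 0.5 − 0.4 + 2.7)/9 = -0.1222
Numerator Σ_{t=1}^{7}(x_t−x̄)(x_{t+2}−x̄) = 7.0346
Denominator Σ(x_t−x̄)² = 19.9156
r_2 = 7.0346 / 19.9156 = 0.353

0.353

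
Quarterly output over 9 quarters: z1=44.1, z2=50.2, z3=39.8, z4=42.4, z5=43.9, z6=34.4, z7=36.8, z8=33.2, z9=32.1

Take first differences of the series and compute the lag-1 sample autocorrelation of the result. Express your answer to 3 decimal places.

-0.633

First differences Δz: 6.1, -10.4, 2.6, 1.5, -9.5, 2.4, -3.6, -1.1
Mean of differences = -1.5000
Numerator Σ(Δz_t−Δz̄)(Δz_{t+1}−Δz̄) = -156.0600
Denominator Σ(Δz_t−Δz̄)² = 246.5600
r_1(Δz) = -156.0600 / 246.5600 = -0.633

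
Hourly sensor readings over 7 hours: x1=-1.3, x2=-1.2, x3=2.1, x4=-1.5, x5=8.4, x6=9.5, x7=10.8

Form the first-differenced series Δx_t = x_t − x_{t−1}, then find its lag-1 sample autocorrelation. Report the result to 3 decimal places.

First differences Δx: 0.1, 3.3, -3.6, 9.9, 1.1, 1.3
Mean of differences = 2.0167
Numerator Σ(Δx_t−Δx̄)(Δx_{t+1}−Δx̄) = -60.5153
Denominator Σ(Δx_t−Δx̄)² = 100.3683
r_1(Δx) = -60.5153 / 100.3683 = -0.603

-0.603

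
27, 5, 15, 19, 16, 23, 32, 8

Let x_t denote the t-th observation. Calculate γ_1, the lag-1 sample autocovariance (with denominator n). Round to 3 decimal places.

Mean x̄ = (27 + 5 + 15 + 19 + 16 + 23 + 32 + 8)/8 = 18.1250
Deviations: 8.8750, -13.1250, -3.1250, 0.8750, -2.1250, 4.8750, 13.8750, -10.1250
Σ_{t=1}^{7}(x_t−x̄)(x_{t+1}−x̄) = -163.2656
γ_1 = -163.2656 / 8 = -20.408

-20.408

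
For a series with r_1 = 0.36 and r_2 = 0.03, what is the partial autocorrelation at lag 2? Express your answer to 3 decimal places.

φ_{22} = (r_2 − r_1²) / (1 − r_1²)
r_1² = (0.36)² = 0.1296
Numerator = 0.03 − 0.1296 = -0.0996; denominator = 1 − 0.1296 = 0.8704
φ_{22} = -0.0996 / 0.8704 = -0.114

-0.114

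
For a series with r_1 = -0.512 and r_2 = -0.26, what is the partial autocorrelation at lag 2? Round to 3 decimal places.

φ_{22} = (r_2 − r_1²) / (1 − r_1²)
r_1² = (-0.512)² = 0.262144
Numerator = -0.26 − 0.2621 = -0.5221; denominator = 1 − 0.2621 = 0.7379
φ_{22} = -0.5221 / 0.7379 = -0.708

-0.708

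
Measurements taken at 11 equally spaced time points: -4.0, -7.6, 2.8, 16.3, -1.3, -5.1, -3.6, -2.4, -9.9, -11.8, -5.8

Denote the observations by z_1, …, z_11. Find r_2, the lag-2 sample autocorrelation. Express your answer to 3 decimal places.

-0.194

Mean z̄ = (-4.0 − 7.6 + 2.8 + 16.3 − 1.3 − 5.1 − 3.6 − 2.4 − 9.9 − 11.8 − 5.8)/11 = -2.9455
Numerator Σ_{t=1}^{9}(z_t−z̄)(z_{t+2}−z̄) = -110.3269
Denominator Σ(z_t−z̄)² = 569.1673
r_2 = -110.3269 / 569.1673 = -0.194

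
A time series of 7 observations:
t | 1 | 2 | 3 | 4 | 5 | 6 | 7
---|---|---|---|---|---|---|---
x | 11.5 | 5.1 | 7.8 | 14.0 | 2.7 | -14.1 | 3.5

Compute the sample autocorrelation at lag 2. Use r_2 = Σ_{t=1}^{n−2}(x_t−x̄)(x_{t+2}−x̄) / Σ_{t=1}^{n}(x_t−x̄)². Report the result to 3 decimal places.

Mean x̄ = (11.5 + 5.1 + 7.8 + 14.0 + 2.7 − 14.1 + 3.5)/7 = 4.3571
Σ(x_t−x̄)(x_{t+2}−x̄) = (24.5918) + (7.1633) + (-5.7053) + (-177.9796) + (1.4204) = -150.5094
Denominator Σ(x_t−x̄)² = 500.5571
r_2 = -150.5094 / 500.5571 = -0.301

-0.301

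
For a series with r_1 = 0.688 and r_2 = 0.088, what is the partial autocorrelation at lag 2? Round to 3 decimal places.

-0.732

φ_{22} = (r_2 − r_1²) / (1 − r_1²)
r_1² = (0.688)² = 0.473344
Numerator = 0.088 − 0.4733 = -0.3853; denominator = 1 − 0.4733 = 0.5267
φ_{22} = -0.3853 / 0.5267 = -0.732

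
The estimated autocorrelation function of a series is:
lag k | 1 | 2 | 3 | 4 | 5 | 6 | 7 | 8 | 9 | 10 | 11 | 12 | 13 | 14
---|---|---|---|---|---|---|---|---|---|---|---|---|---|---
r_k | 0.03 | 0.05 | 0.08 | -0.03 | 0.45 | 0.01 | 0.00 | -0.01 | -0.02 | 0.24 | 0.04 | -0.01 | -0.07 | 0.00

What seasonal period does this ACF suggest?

The largest autocorrelation is r_5 = 0.45, with a weaker echo at lag 10 (0.24); the remaining lags stay at or below 0.08.
The dominant spike at lag 5 indicates a seasonal period of 5.

5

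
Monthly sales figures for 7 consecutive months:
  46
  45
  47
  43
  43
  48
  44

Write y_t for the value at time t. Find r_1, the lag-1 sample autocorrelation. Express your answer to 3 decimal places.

Mean ȳ = (46 + 45 + 47 + 43 + 43 + 48 + 44)/7 = 45.1429
Σ(y_t−ȳ)(y_{t+1}−ȳ) = (-0.1224) + (-0.2653) + (-3.9796) + (4.5918) + (-6.1224) + (-3.2653) = -9.1633
Denominator Σ(y_t−ȳ)² = 22.8571
r_1 = -9.1633 / 22.8571 = -0.401

-0.401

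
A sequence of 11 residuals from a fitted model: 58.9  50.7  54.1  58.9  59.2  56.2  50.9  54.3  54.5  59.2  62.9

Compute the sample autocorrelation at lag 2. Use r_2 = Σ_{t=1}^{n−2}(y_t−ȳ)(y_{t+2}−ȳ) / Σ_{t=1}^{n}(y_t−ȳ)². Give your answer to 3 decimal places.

-0.342

Mean ȳ = (58.9 + 50.7 + 54.1 + 58.9 + 59.2 + 56.2 + 50.9 + 54.3 + 54.5 + 59.2 + 62.9)/11 = 56.3455
Numerator Σ_{t=1}^{9}(y_t−ȳ)(y_{t+2}−ȳ) = -50.0714
Denominator Σ(y_t−ȳ)² = 146.4873
r_2 = -50.0714 / 146.4873 = -0.342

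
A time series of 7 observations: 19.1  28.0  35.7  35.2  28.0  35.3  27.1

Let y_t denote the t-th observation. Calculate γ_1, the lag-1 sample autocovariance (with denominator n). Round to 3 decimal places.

Mean ȳ = (19.1 + 28.0 + 35.7 + 35.2 + 28.0 + 35.3 + 27.1)/7 = 29.7714
Σ_{t=1}^{6}(y_t−ȳ)(y_{t+1}−ȳ) = 6.4063
γ_1 = 6.4063 / 7 = 0.915

0.915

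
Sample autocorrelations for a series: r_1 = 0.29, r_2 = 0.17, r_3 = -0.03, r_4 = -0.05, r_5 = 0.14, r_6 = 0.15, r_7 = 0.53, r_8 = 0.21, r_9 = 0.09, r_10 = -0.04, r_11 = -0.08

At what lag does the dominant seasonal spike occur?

7

The largest autocorrelation is r_7 = 0.53; the remaining lags stay at or below 0.29. The elevated value at lag 1 (0.29), dropping to 0.17 at lag 2, reflects decaying short-term dependence rather than seasonality.
The dominant spike at lag 7 indicates a seasonal period of 7.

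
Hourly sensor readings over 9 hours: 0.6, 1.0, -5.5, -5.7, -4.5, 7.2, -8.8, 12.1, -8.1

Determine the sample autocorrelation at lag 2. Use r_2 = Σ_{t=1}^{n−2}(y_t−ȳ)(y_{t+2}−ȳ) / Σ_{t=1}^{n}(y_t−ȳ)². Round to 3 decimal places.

0.358

Mean ȳ = (0.6 + 1.0 − 5.5 − 5.7 − 4.5 + 7.2 − 8.8 + 12.1 − 8.1)/9 = -1.3000
Numerator Σ_{t=1}^{7}(y_t−ȳ)(y_{t+2}−ȳ) = 146.8400
Denominator Σ(y_t−ȳ)² = 410.4400
r_2 = 146.8400 / 410.4400 = 0.358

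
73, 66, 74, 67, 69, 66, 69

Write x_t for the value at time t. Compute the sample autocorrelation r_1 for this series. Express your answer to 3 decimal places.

-0.582

Mean x̄ = (73 + 66 + 74 + 67 + 69 + 66 + 69)/7 = 69.1429
Numerator Σ_{t=1}^{6}(x_t−x̄)(x_{t+1}−x̄) = -36.5918
Denominator Σ(x_t−x̄)² = 62.8571
r_1 = -36.5918 / 62.8571 = -0.582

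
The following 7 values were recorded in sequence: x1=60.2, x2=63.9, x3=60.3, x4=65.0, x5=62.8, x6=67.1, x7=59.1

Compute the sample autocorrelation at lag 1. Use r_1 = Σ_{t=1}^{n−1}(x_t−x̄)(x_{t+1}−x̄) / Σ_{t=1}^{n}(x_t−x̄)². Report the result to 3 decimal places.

-0.513

Mean x̄ = (60.2 + 63.9 + 60.3 + 65.0 + 62.8 + 67.1 + 59.1)/7 = 62.6286
Σ(x_t−x̄)(x_{t+1}−x̄) = (-3.0878) + (-2.9606) + (-5.5220) + (0.4065) + (0.7665) + (-15.7778) = -26.1751
Denominator Σ(x_t−x̄)² = 51.0343
r_1 = -26.1751 / 51.0343 = -0.513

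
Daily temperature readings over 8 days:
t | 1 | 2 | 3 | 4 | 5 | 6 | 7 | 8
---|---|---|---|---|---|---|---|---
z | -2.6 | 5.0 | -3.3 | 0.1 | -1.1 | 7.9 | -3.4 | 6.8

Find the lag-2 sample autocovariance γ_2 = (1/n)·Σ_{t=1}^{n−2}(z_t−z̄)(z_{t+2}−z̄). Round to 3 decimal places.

7.996

Mean z̄ = (-2.6 + 5.0 − 3.3 + 0.1 − 1.1 + 7.9 − 3.4 + 6.8)/8 = 1.1750
Deviations: -3.7750, 3.8250, -4.4750, -1.0750, -2.2750, 6.7250, -4.5750, 5.6250
Σ_{t=1}^{6}(z_t−z̄)(z_{t+2}−z̄) = 63.9688
γ_2 = 63.9688 / 8 = 7.996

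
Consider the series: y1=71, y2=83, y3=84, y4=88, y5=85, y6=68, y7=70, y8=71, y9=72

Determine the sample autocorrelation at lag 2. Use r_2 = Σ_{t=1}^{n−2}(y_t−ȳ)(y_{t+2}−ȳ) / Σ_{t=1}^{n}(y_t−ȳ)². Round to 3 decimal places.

0.030

Mean ȳ = (71 + 83 + 84 + 88 + 85 + 68 + 70 + 71 + 72)/9 = 76.8889
Σ(y_t−ȳ)(y_{t+2}−ȳ) = (-41.8765) + (67.9012) + (57.6790) + (-98.7654) + (-55.8765) + (52.3457) + (33.6790) = 15.0864
Denominator Σ(y_t−ȳ)² = 496.8889
r_2 = 15.0864 / 496.8889 = 0.030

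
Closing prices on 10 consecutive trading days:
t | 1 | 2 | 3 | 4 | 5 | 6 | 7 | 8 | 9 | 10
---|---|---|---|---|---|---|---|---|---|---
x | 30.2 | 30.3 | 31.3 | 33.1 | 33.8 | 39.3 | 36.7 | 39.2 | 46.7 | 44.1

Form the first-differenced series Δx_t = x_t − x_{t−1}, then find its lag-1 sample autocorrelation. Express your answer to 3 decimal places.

-0.472

First differences Δx: 0.1, 1.0, 1.8, 0.7, 5.5, -2.6, 2.5, 7.5, -2.6
Mean of differences = 1.5444
Numerator Σ(Δx_t−Δx̄)(Δx_{t+1}−Δx̄) = -42.2542
Denominator Σ(Δx_t−Δx̄)² = 89.5422
r_1(Δx) = -42.2542 / 89.5422 = -0.472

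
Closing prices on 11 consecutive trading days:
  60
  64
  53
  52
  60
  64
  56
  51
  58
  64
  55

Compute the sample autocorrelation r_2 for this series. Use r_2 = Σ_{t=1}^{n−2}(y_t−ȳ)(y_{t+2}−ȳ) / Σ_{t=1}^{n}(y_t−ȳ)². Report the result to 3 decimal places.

-0.758

Mean ȳ = (60 + 64 + 53 + 52 + 60 + 64 + 56 + 51 + 58 + 64 + 55)/11 = 57.9091
Numerator Σ_{t=1}^{9}(y_t−ȳ)(y_{t+2}−ȳ) = -181.1074
Denominator Σ(y_t−ȳ)² = 238.9091
r_2 = -181.1074 / 238.9091 = -0.758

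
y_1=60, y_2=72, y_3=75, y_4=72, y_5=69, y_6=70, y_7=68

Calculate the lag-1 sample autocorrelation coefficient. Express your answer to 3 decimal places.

0.017

Mean ȳ = (60 + 72 + 75 + 72 + 69 + 70 + 68)/7 = 69.4286
Deviations from mean: -9.4286, 2.5714, 5.5714, 2.5714, -0.4286, 0.5714, -1.4286
Σ(y_t−ȳ)(y_{t+1}−ȳ) = (-24.2449) + (14.3265) + (14.3265) + (-1.1020) + (-0.2449) + (-0.8163) = 2.2449
Denominator Σ(y_t−ȳ)² = 135.7143
r_1 = 2.2449 / 135.7143 = 0.017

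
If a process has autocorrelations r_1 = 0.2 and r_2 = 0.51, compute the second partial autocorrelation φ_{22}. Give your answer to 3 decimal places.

0.490

φ_{22} = (r_2 − r_1²) / (1 − r_1²)
r_1² = (0.2)² = 0.04
Numerator = 0.51 − 0.0400 = 0.4700; denominator = 1 − 0.0400 = 0.9600
φ_{22} = 0.4700 / 0.9600 = 0.490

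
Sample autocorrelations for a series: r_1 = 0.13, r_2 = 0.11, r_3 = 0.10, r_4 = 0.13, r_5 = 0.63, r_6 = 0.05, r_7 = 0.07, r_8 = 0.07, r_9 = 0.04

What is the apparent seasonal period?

5

The largest autocorrelation is r_5 = 0.63; the remaining lags stay at or below 0.13.
The dominant spike at lag 5 indicates a seasonal period of 5.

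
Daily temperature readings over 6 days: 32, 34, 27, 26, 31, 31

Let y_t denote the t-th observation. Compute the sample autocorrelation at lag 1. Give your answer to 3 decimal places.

Mean ȳ = (32 + 34 + 27 + 26 + 31 + 31)/6 = 30.1667
Numerator Σ_{t=1}^{5}(y_t−ȳ)(y_{t+1}−ȳ) = 5.3056
Denominator Σ(y_t−ȳ)² = 46.8333
r_1 = 5.3056 / 46.8333 = 0.113

0.113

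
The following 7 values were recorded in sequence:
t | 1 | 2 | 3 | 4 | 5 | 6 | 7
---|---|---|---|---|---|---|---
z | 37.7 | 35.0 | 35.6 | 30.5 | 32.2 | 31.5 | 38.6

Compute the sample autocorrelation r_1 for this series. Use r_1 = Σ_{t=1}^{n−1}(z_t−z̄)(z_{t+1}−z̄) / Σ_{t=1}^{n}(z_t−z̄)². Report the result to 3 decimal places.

0.019

Mean z̄ = (37.7 + 35.0 + 35.6 + 30.5 + 32.2 + 31.5 + 38.6)/7 = 34.4429
Σ(z_t−z̄)(z_{t+1}−z̄) = (1.8147) + (0.6447) + (-4.5624) + (8.8433) + (6.6004) + (-12.2339) = 1.1067
Denominator Σ(z_t−z̄)² = 58.7771
r_1 = 1.1067 / 58.7771 = 0.019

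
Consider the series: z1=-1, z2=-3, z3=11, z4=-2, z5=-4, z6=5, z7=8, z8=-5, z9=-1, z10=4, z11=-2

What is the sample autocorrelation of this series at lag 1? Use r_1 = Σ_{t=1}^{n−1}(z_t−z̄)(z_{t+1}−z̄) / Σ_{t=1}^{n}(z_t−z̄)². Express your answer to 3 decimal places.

-0.302

Mean z̄ = (-1 − 3 + 11 − 2 − 4 + 5 + 8 − 5 − 1 + 4 − 2)/11 = 0.9091
Numerator Σ_{t=1}^{10}(z_t−z̄)(z_{t+1}−z̄) = -83.6446
Denominator Σ(z_t−z̄)² = 276.9091
r_1 = -83.6446 / 276.9091 = -0.302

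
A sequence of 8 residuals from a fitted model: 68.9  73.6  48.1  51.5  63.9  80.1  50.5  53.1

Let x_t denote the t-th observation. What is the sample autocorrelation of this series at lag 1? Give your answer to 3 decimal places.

Mean x̄ = (68.9 + 73.6 + 48.1 + 51.5 + 63.9 + 80.1 + 50.5 + 53.1)/8 = 61.2125
Σ(x_t−x̄)(x_{t+1}−x̄) = (95.2289) + (-162.4311) + (127.3552) + (-26.1023) + (50.7602) + (-202.3323) + (86.9052) = -30.6164
Denominator Σ(x_t−x̄)² = 1023.3488
r_1 = -30.6164 / 1023.3488 = -0.030

-0.030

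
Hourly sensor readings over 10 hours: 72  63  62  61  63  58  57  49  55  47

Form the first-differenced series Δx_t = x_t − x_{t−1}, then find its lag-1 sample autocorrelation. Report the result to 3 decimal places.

First differences Δx: -9, -1, -1, 2, -5, -1, -8, 6, -8
Mean of differences = -2.7778
Numerator Σ(Δx_t−Δx̄)(Δx_{t+1}−Δx̄) = -114.9383
Denominator Σ(Δx_t−Δx̄)² = 207.5556
r_1(Δx) = -114.9383 / 207.5556 = -0.554

-0.554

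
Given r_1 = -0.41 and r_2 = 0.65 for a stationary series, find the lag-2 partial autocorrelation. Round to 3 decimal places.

0.579

φ_{22} = (r_2 − r_1²) / (1 − r_1²)
r_1² = (-0.41)² = 0.1681
Numerator = 0.65 − 0.1681 = 0.4819; denominator = 1 − 0.1681 = 0.8319
φ_{22} = 0.4819 / 0.8319 = 0.579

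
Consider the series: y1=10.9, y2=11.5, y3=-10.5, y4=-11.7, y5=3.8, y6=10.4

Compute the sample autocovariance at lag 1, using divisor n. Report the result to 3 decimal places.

Mean ȳ = (10.9 + 11.5 − 10.5 − 11.7 + 3.8 + 10.4)/6 = 2.4000
Deviations: 8.5000, 9.1000, -12.9000, -14.1000, 1.4000, 8.0000
Σ_{t=1}^{5}(y_t−ȳ)(y_{t+1}−ȳ) = 133.3100
γ_1 = 133.3100 / 6 = 22.218

22.218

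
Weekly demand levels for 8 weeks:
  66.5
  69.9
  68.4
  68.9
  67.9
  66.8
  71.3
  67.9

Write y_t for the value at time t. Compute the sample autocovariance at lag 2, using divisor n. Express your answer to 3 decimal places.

-0.078

Mean ȳ = (66.5 + 69.9 + 68.4 + 68.9 + 67.9 + 66.8 + 71.3 + 67.9)/8 = 68.4500
Σ_{t=1}^{6}(y_t−ȳ)(y_{t+2}−ȳ) = -0.6250
γ_2 = -0.6250 / 8 = -0.078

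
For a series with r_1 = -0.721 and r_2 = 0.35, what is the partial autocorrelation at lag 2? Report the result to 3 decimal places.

-0.354

φ_{22} = (r_2 − r_1²) / (1 − r_1²)
r_1² = (-0.721)² = 0.519841
Numerator = 0.35 − 0.5198 = -0.1698; denominator = 1 − 0.5198 = 0.4802
φ_{22} = -0.1698 / 0.4802 = -0.354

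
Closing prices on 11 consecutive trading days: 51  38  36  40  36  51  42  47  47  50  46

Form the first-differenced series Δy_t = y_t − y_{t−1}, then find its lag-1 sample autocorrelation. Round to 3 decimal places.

First differences Δy: -13, -2, 4, -4, 15, -9, 5, 0, 3, -4
Mean of differences = -0.5000
Numerator Σ(Δy_t−Δȳ)(Δy_{t+1}−Δȳ) = -244.2500
Denominator Σ(Δy_t−Δȳ)² = 558.5000
r_1(Δy) = -244.2500 / 558.5000 = -0.437

-0.437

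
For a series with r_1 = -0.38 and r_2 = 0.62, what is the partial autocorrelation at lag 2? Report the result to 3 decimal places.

0.556

φ_{22} = (r_2 − r_1²) / (1 − r_1²)
r_1² = (-0.38)² = 0.1444
Numerator = 0.62 − 0.1444 = 0.4756; denominator = 1 − 0.1444 = 0.8556
φ_{22} = 0.4756 / 0.8556 = 0.556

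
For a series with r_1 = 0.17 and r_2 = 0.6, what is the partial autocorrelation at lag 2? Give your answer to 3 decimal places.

φ_{22} = (r_2 − r_1²) / (1 − r_1²)
r_1² = (0.17)² = 0.0289
Numerator = 0.6 − 0.0289 = 0.5711; denominator = 1 − 0.0289 = 0.9711
φ_{22} = 0.5711 / 0.9711 = 0.588

0.588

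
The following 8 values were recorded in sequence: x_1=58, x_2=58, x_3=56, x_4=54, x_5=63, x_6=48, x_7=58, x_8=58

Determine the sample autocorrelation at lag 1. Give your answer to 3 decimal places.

-0.608

Mean x̄ = (58 + 58 + 56 + 54 + 63 + 48 + 58 + 58)/8 = 56.6250
Deviations from mean: 1.3750, 1.3750, -0.6250, -2.6250, 6.3750, -8.6250, 1.3750, 1.3750
Numerator Σ_{t=1}^{7}(x_t−x̄)(x_{t+1}−x̄) = -79.0156
Denominator Σ(x_t−x̄)² = 129.8750
r_1 = -79.0156 / 129.8750 = -0.608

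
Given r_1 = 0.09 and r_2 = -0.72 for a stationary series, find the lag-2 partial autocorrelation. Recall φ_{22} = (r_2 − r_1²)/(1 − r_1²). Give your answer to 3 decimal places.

φ_{22} = (r_2 − r_1²) / (1 − r_1²)
r_1² = (0.09)² = 0.0081
Numerator = -0.72 − 0.0081 = -0.7281; denominator = 1 − 0.0081 = 0.9919
φ_{22} = -0.7281 / 0.9919 = -0.734

-0.734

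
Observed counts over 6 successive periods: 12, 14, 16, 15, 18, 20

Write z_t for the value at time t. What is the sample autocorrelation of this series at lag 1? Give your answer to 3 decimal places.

Mean z̄ = (12 + 14 + 16 + 15 + 18 + 20)/6 = 15.8333
Deviations from mean: -3.8333, -1.8333, 0.1667, -0.8333, 2.1667, 4.1667
Numerator Σ_{t=1}^{5}(z_t−z̄)(z_{t+1}−z̄) = 13.8056
Denominator Σ(z_t−z̄)² = 40.8333
r_1 = 13.8056 / 40.8333 = 0.338

0.338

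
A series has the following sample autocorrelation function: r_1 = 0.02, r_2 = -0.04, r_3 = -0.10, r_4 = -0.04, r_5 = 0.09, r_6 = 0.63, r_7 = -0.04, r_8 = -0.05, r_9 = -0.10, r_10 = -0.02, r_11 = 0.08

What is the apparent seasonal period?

6

The largest autocorrelation is r_6 = 0.63; the remaining lags stay at or below 0.09.
The dominant spike at lag 6 indicates a seasonal period of 6.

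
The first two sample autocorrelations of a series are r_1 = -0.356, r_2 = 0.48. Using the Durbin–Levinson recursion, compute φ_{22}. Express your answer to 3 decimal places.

0.405

φ_{22} = (r_2 − r_1²) / (1 − r_1²)
r_1² = (-0.356)² = 0.126736
Numerator = 0.48 − 0.1267 = 0.3533; denominator = 1 − 0.1267 = 0.8733
φ_{22} = 0.3533 / 0.8733 = 0.405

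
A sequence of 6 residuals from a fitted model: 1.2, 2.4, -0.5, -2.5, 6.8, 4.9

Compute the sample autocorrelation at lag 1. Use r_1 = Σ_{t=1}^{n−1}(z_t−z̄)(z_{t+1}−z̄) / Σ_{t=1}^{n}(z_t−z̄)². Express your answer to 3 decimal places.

Mean z̄ = (1.2 + 2.4 − 0.5 − 2.5 + 6.8 + 4.9)/6 = 2.0500
Numerator Σ_{t=1}^{5}(z_t−z̄)(z_{t+1}−z̄) = 2.3375
Denominator Σ(z_t−z̄)² = 58.7350
r_1 = 2.3375 / 58.7350 = 0.040

0.040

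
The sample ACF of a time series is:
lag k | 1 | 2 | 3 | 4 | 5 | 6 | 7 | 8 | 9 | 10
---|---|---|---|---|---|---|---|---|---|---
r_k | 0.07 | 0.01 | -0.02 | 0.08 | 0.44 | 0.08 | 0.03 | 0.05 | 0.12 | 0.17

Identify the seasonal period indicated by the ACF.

5

The largest autocorrelation is r_5 = 0.44, with a weaker echo at lag 10 (0.17); the remaining lags stay at or below 0.12.
The dominant spike at lag 5 indicates a seasonal period of 5.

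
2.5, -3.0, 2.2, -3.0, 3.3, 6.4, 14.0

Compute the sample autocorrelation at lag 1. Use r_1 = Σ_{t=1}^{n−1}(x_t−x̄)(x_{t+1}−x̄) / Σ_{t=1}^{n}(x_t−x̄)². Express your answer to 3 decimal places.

0.248

Mean x̄ = (2.5 − 3.0 + 2.2 − 3.0 + 3.3 + 6.4 + 14.0)/7 = 3.2000
Deviations from mean: -0.7000, -6.2000, -1.0000, -6.2000, 0.1000, 3.2000, 10.8000
Σ(x_t−x̄)(x_{t+1}−x̄) = (4.3400) + (6.2000) + (6.2000) + (-0.6200) + (0.3200) + (34.5600) = 51.0000
Denominator Σ(x_t−x̄)² = 205.2600
r_1 = 51.0000 / 205.2600 = 0.248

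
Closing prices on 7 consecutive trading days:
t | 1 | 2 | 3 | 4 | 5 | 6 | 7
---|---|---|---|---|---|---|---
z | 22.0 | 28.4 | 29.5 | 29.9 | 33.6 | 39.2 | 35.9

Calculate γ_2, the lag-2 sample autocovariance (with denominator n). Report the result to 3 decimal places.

2.298

Mean z̄ = (22.0 + 28.4 + 29.5 + 29.9 + 33.6 + 39.2 + 35.9)/7 = 31.2143
Deviations: -9.2143, -2.8143, -1.7143, -1.3143, 2.3857, 7.9857, 4.6857
Σ_{t=1}^{5}(z_t−z̄)(z_{t+2}−z̄) = 16.0882
γ_2 = 16.0882 / 7 = 2.298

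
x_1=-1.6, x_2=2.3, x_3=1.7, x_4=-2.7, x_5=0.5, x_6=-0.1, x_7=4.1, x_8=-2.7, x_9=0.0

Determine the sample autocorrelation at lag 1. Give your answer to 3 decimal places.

-0.422

Mean x̄ = (-1.6 + 2.3 + 1.7 − 2.7 + 0.5 − 0.1 + 4.1 − 2.7 + 0.0)/9 = 0.1667
Numerator Σ_{t=1}^{8}(x_t−x̄)(x_{t+1}−x̄) = -17.7844
Denominator Σ(x_t−x̄)² = 42.1400
r_1 = -17.7844 / 42.1400 = -0.422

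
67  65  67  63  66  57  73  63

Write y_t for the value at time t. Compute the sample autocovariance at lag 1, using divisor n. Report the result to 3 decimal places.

-11.768

Mean ȳ = (67 + 65 + 67 + 63 + 66 + 57 + 73 + 63)/8 = 65.1250
Σ_{t=1}^{7}(y_t−ȳ)(y_{t+1}−ȳ) = -94.1406
γ_1 = -94.1406 / 8 = -11.768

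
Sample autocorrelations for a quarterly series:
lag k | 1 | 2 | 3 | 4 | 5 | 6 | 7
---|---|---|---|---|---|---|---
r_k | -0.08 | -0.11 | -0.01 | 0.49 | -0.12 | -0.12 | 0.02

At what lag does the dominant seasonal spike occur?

The largest autocorrelation is r_4 = 0.49; the remaining lags stay at or below 0.02.
The dominant spike at lag 4 indicates a seasonal period of 4.

4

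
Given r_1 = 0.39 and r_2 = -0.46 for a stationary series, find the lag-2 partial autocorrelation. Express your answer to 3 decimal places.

φ_{22} = (r_2 − r_1²) / (1 − r_1²)
r_1² = (0.39)² = 0.1521
Numerator = -0.46 − 0.1521 = -0.6121; denominator = 1 − 0.1521 = 0.8479
φ_{22} = -0.6121 / 0.8479 = -0.722

-0.722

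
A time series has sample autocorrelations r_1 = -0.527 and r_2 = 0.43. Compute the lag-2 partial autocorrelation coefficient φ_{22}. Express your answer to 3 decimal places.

φ_{22} = (r_2 − r_1²) / (1 − r_1²)
r_1² = (-0.527)² = 0.277729
Numerator = 0.43 − 0.2777 = 0.1523; denominator = 1 − 0.2777 = 0.7223
φ_{22} = 0.1523 / 0.7223 = 0.211

0.211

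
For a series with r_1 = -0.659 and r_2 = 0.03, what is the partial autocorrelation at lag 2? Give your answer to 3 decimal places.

φ_{22} = (r_2 − r_1²) / (1 − r_1²)
r_1² = (-0.659)² = 0.434281
Numerator = 0.03 − 0.4343 = -0.4043; denominator = 1 − 0.4343 = 0.5657
φ_{22} = -0.4043 / 0.5657 = -0.715

-0.715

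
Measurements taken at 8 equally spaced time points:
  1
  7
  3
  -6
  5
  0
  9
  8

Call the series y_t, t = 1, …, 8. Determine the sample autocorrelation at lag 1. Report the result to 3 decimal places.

Mean ȳ = (1 + 7 + 3 − 6 + 5 + 0 + 9 + 8)/8 = 3.3750
Numerator Σ_{t=1}^{7}(y_t−ȳ)(y_{t+1}−ȳ) = -20.1406
Denominator Σ(y_t−ȳ)² = 173.8750
r_1 = -20.1406 / 173.8750 = -0.116

-0.116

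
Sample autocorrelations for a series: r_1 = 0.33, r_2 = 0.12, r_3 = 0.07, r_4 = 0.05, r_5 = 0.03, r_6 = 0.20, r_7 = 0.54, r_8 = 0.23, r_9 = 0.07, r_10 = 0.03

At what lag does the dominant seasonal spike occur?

7

The largest autocorrelation is r_7 = 0.54; the remaining lags stay at or below 0.33. The elevated value at lag 1 (0.33), dropping to 0.12 at lag 2, reflects decaying short-term dependence rather than seasonality.
The dominant spike at lag 7 indicates a seasonal period of 7.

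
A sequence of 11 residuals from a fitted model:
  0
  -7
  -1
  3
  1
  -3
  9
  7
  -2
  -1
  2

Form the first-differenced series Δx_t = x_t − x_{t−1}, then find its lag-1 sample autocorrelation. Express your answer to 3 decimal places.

-0.220

First differences Δx: -7, 6, 4, -2, -4, 12, -2, -9, 1, 3
Mean of differences = 0.2000
Numerator Σ(Δx_t−Δx̄)(Δx_{t+1}−Δx̄) = -79.2400
Denominator Σ(Δx_t−Δx̄)² = 359.6000
r_1(Δx) = -79.2400 / 359.6000 = -0.220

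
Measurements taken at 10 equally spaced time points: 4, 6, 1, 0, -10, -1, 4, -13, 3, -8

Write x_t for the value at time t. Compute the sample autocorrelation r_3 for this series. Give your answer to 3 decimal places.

0.047

Mean x̄ = (4 + 6 + 1 + 0 − 10 − 1 + 4 − 13 + 3 − 8)/10 = -1.4000
Numerator Σ_{t=1}^{7}(x_t−x̄)(x_{t+3}−x̄) = 18.3200
Denominator Σ(x_t−x̄)² = 392.4000
r_3 = 18.3200 / 392.4000 = 0.047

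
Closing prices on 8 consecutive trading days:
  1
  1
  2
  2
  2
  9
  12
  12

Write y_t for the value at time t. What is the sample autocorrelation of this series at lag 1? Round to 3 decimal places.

Mean ȳ = (1 + 1 + 2 + 2 + 2 + 9 + 12 + 12)/8 = 5.1250
Deviations from mean: -4.1250, -4.1250, -3.1250, -3.1250, -3.1250, 3.8750, 6.8750, 6.8750
Σ(y_t−ȳ)(y_{t+1}−ȳ) = (17.0156) + (12.8906) + (9.7656) + (9.7656) + (-12.1094) + (26.6406) + (47.2656) = 111.2344
Denominator Σ(y_t−ȳ)² = 172.8750
r_1 = 111.2344 / 172.8750 = 0.643

0.643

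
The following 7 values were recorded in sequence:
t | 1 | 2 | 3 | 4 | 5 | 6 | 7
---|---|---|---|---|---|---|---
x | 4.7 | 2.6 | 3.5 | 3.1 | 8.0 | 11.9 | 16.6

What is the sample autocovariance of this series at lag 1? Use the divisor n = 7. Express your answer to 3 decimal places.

12.621

Mean x̄ = (4.7 + 2.6 + 3.5 + 3.1 + 8.0 + 11.9 + 16.6)/7 = 7.2000
Deviations: -2.5000, -4.6000, -3.7000, -4.1000, 0.8000, 4.7000, 9.4000
Σ_{t=1}^{6}(x_t−x̄)(x_{t+1}−x̄) = 88.3500
γ_1 = 88.3500 / 7 = 12.621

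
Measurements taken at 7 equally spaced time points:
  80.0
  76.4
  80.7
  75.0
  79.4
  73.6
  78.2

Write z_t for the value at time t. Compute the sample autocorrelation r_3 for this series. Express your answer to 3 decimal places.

-0.517

Mean z̄ = (80.0 + 76.4 + 80.7 + 75.0 + 79.4 + 73.6 + 78.2)/7 = 77.6143
Deviations from mean: 2.3857, -1.2143, 3.0857, -2.6143, 1.7857, -4.0143, 0.5857
Σ(z_t−z̄)(z_{t+3}−z̄) = (-6.2369) + (-2.1684) + (-12.3869) + (-1.5312) = -22.3235
Denominator Σ(z_t−z̄)² = 43.1686
r_3 = -22.3235 / 43.1686 = -0.517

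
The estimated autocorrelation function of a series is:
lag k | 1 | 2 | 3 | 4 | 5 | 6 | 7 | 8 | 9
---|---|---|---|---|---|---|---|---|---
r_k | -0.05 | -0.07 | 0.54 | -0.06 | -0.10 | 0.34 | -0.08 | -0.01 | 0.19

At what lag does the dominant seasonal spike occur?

3

The largest autocorrelation is r_3 = 0.54, with weaker echoes at lags 6 (0.34) and 9 (0.19); the remaining lags stay at or below -0.01.
The dominant spike at lag 3 indicates a seasonal period of 3.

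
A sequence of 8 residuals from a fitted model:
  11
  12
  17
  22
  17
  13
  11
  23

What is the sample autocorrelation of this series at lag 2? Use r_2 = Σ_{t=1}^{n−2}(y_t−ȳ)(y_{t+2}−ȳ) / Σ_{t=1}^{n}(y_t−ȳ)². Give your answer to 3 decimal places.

Mean ȳ = (11 + 12 + 17 + 22 + 17 + 13 + 11 + 23)/8 = 15.7500
Numerator Σ_{t=1}^{6}(y_t−ȳ)(y_{t+2}−ȳ) = -70.8750
Denominator Σ(y_t−ȳ)² = 161.5000
r_2 = -70.8750 / 161.5000 = -0.439

-0.439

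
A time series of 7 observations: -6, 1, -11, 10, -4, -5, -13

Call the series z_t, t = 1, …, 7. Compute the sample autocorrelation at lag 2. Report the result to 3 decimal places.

0.197

Mean z̄ = (-6 + 1 − 11 + 10 − 4 − 5 − 13)/7 = -4.0000
Deviations from mean: -2.0000, 5.0000, -7.0000, 14.0000, 0.0000, -1.0000, -9.0000
Σ(z_t−z̄)(z_{t+2}−z̄) = (14.0000) + (70.0000) + (0.0000) + (-14.0000) + (0.0000) = 70.0000
Denominator Σ(z_t−z̄)² = 356.0000
r_2 = 70.0000 / 356.0000 = 0.197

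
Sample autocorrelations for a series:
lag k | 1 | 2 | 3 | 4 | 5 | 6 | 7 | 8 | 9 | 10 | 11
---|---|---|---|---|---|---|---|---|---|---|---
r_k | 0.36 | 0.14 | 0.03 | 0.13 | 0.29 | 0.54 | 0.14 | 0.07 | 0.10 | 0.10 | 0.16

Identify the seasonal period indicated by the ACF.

6

The largest autocorrelation is r_6 = 0.54; the remaining lags stay at or below 0.36. The elevated value at lag 1 (0.36), dropping to 0.14 at lag 2, reflects decaying short-term dependence rather than seasonality.
The dominant spike at lag 6 indicates a seasonal period of 6.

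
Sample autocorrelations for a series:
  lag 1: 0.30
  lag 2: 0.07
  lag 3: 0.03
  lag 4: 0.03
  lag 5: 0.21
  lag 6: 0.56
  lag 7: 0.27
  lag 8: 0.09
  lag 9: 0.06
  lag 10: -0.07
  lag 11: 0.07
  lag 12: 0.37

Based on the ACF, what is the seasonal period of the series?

The largest autocorrelation is r_6 = 0.56, with a weaker echo at lag 12 (0.37); the remaining lags stay at or below 0.30. The elevated value at lag 1 (0.30), dropping to 0.07 at lag 2, reflects decaying short-term dependence rather than seasonality.
The dominant spike at lag 6 indicates a seasonal period of 6.

6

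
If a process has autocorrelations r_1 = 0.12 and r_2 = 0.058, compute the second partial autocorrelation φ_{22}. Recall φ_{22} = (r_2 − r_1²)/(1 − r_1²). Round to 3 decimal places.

0.044

φ_{22} = (r_2 − r_1²) / (1 − r_1²)
r_1² = (0.12)² = 0.0144
Numerator = 0.058 − 0.0144 = 0.0436; denominator = 1 − 0.0144 = 0.9856
φ_{22} = 0.0436 / 0.9856 = 0.044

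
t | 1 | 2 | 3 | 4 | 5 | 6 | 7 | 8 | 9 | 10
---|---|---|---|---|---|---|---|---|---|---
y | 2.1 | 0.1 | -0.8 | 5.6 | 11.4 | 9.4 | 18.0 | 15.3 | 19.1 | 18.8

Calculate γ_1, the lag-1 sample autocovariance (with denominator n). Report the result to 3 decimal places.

39.136

Mean ȳ = (2.1 + 0.1 − 0.8 + 5.6 + 11.4 + 9.4 + 18.0 + 15.3 + 19.1 + 18.8)/10 = 9.9000
Σ_{t=1}^{9}(y_t−ȳ)(y_{t+1}−ȳ) = 391.3600
γ_1 = 391.3600 / 10 = 39.136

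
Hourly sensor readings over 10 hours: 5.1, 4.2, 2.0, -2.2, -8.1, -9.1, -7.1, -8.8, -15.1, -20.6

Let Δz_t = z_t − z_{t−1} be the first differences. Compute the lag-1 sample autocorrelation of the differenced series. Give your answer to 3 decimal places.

First differences Δz: -0.9, -2.2, -4.2, -5.9, -1.0, 2.0, -1.7, -6.3, -5.5
Mean of differences = -2.8556
Numerator Σ(Δz_t−Δz̄)(Δz_{t+1}−Δz̄) = 18.5936
Denominator Σ(Δz_t−Δz̄)² = 62.5422
r_1(Δz) = 18.5936 / 62.5422 = 0.297

0.297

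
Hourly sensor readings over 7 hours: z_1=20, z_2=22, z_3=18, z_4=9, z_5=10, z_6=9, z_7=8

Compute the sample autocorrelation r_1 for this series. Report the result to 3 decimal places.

Mean z̄ = (20 + 22 + 18 + 9 + 10 + 9 + 8)/7 = 13.7143
Deviations from mean: 6.2857, 8.2857, 4.2857, -4.7143, -3.7143, -4.7143, -5.7143
Σ(z_t−z̄)(z_{t+1}−z̄) = (52.0816) + (35.5102) + (-20.2041) + (17.5102) + (17.5102) + (26.9388) = 129.3469
Denominator Σ(z_t−z̄)² = 217.4286
r_1 = 129.3469 / 217.4286 = 0.595

0.595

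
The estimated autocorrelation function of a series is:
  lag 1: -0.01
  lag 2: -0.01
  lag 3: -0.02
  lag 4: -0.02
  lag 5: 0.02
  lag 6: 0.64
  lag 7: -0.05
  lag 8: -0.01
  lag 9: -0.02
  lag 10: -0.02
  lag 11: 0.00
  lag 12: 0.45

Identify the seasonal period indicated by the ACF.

6

The largest autocorrelation is r_6 = 0.64, with a weaker echo at lag 12 (0.45); the remaining lags stay at or below 0.02.
The dominant spike at lag 6 indicates a seasonal period of 6.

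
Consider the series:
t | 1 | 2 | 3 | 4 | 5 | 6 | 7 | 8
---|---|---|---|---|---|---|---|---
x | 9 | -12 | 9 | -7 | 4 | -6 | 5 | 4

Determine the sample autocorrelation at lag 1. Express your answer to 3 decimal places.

Mean x̄ = (9 − 12 + 9 − 7 + 4 − 6 + 5 + 4)/8 = 0.7500
Numerator Σ_{t=1}^{7}(x_t−x̄)(x_{t+1}−x̄) = -336.3125
Denominator Σ(x_t−x̄)² = 443.5000
r_1 = -336.3125 / 443.5000 = -0.758

-0.758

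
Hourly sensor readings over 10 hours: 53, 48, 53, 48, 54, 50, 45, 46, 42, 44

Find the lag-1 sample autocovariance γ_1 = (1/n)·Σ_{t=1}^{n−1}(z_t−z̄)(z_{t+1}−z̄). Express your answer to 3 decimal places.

Mean z̄ = (53 + 48 + 53 + 48 + 54 + 50 + 45 + 46 + 42 + 44)/10 = 48.3000
Σ_{t=1}^{9}(z_t−z̄)(z_{t+1}−z̄) = 47.3100
γ_1 = 47.3100 / 10 = 4.731

4.731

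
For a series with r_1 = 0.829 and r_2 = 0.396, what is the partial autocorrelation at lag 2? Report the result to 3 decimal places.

φ_{22} = (r_2 − r_1²) / (1 − r_1²)
r_1² = (0.829)² = 0.687241
Numerator = 0.396 − 0.6872 = -0.2912; denominator = 1 − 0.6872 = 0.3128
φ_{22} = -0.2912 / 0.3128 = -0.931

-0.931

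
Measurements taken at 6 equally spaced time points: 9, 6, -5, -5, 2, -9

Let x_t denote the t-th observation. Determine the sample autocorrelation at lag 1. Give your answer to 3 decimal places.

0.080

Mean x̄ = (9 + 6 − 5 − 5 + 2 − 9)/6 = -0.3333
Deviations from mean: 9.3333, 6.3333, -4.6667, -4.6667, 2.3333, -8.6667
Σ(x_t−x̄)(x_{t+1}−x̄) = (59.1111) + (-29.5556) + (21.7778) + (-10.8889) + (-20.2222) = 20.2222
Denominator Σ(x_t−x̄)² = 251.3333
r_1 = 20.2222 / 251.3333 = 0.080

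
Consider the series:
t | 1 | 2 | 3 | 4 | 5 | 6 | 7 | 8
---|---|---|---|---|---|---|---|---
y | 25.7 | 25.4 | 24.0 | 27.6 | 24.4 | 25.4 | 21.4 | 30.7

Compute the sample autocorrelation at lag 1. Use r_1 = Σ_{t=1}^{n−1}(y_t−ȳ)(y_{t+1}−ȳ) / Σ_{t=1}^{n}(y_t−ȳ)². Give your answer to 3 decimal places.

-0.498

Mean ȳ = (25.7 + 25.4 + 24.0 + 27.6 + 24.4 + 25.4 + 21.4 + 30.7)/8 = 25.5750
Deviations from mean: 0.1250, -0.1750, -1.5750, 2.0250, -1.1750, -0.1750, -4.1750, 5.1250
Σ(y_t−ȳ)(y_{t+1}−ȳ) = (-0.0219) + (0.2756) + (-3.1894) + (-2.3794) + (0.2056) + (0.7306) + (-21.3969) = -25.7756
Denominator Σ(y_t−ȳ)² = 51.7350
r_1 = -25.7756 / 51.7350 = -0.498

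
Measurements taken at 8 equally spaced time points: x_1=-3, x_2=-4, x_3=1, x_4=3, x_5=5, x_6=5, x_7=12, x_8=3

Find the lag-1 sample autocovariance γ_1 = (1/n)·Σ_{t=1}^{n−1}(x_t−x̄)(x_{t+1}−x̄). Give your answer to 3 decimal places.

Mean x̄ = (-3 − 4 + 1 + 3 + 5 + 5 + 12 + 3)/8 = 2.7500
Σ_{t=1}^{7}(x_t−x̄)(x_{t+1}−x̄) = 78.9375
γ_1 = 78.9375 / 8 = 9.867

9.867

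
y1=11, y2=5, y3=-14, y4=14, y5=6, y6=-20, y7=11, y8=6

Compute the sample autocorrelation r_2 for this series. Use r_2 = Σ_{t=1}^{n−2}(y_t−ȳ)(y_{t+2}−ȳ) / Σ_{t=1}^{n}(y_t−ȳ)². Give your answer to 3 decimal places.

Mean ȳ = (11 + 5 − 14 + 14 + 6 − 20 + 11 + 6)/8 = 2.3750
Deviations from mean: 8.6250, 2.6250, -16.3750, 11.6250, 3.6250, -22.3750, 8.6250, 3.6250
Σ(y_t−ȳ)(y_{t+2}−ȳ) = (-141.2344) + (30.5156) + (-59.3594) + (-260.1094) + (31.2656) + (-81.1094) = -480.0313
Denominator Σ(y_t−ȳ)² = 1085.8750
r_2 = -480.0313 / 1085.8750 = -0.442

-0.442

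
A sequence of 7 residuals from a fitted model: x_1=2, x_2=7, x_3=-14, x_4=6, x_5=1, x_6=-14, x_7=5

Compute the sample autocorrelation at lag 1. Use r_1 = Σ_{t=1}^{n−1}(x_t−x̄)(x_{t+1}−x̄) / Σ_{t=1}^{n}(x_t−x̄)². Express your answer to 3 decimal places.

-0.522

Mean x̄ = (2 + 7 − 14 + 6 + 1 − 14 + 5)/7 = -1.0000
Numerator Σ_{t=1}^{6}(x_t−x̄)(x_{t+1}−x̄) = -261.0000
Denominator Σ(x_t−x̄)² = 500.0000
r_1 = -261.0000 / 500.0000 = -0.522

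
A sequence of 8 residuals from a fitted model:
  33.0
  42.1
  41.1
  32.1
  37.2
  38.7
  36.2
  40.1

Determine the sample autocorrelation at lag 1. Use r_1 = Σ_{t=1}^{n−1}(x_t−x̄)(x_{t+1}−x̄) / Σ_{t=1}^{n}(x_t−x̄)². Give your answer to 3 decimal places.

Mean x̄ = (33.0 + 42.1 + 41.1 + 32.1 + 37.2 + 38.7 + 36.2 + 40.1)/8 = 37.5625
Deviations from mean: -4.5625, 4.5375, 3.5375, -5.4625, -0.3625, 1.1375, -1.3625, 2.5375
Σ(x_t−x̄)(x_{t+1}−x̄) = (-20.7023) + (16.0514) + (-19.3236) + (1.9802) + (-0.4123) + (-1.5498) + (-3.4573) = -27.4139
Denominator Σ(x_t−x̄)² = 93.4788
r_1 = -27.4139 / 93.4788 = -0.293

-0.293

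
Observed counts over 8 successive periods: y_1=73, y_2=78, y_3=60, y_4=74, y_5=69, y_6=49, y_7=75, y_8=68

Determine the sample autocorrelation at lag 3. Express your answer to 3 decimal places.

0.365

Mean ȳ = (73 + 78 + 60 + 74 + 69 + 49 + 75 + 68)/8 = 68.2500
Σ(y_t−ȳ)(y_{t+3}−ȳ) = (27.3125) + (7.3125) + (158.8125) + (38.8125) + (-0.1875) = 232.0625
Denominator Σ(y_t−ȳ)² = 635.5000
r_3 = 232.0625 / 635.5000 = 0.365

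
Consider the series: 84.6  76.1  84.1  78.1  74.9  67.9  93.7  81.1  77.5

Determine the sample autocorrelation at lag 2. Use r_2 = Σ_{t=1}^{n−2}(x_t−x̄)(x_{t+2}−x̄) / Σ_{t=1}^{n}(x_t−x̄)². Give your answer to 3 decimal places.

Mean x̄ = (84.6 + 76.1 + 84.1 + 78.1 + 74.9 + 67.9 + 93.7 + 81.1 + 77.5)/9 = 79.7778
Numerator Σ_{t=1}^{7}(x_t−x̄)(x_{t+2}−x̄) = -89.4677
Denominator Σ(x_t−x̄)² = 423.9156
r_2 = -89.4677 / 423.9156 = -0.211

-0.211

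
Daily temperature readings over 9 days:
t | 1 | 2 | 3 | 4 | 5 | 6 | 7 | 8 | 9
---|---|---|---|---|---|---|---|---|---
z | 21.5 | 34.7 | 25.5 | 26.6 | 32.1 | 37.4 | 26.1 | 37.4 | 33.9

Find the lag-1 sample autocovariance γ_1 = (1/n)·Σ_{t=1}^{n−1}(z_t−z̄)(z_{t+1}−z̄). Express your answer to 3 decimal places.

-8.028

Mean z̄ = (21.5 + 34.7 + 25.5 + 26.6 + 32.1 + 37.4 + 26.1 + 37.4 + 33.9)/9 = 30.5778
Σ_{t=1}^{8}(z_t−z̄)(z_{t+1}−z̄) = -72.2560
γ_1 = -72.2560 / 9 = -8.028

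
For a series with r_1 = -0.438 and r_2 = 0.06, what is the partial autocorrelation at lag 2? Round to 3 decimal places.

φ_{22} = (r_2 − r_1²) / (1 − r_1²)
r_1² = (-0.438)² = 0.191844
Numerator = 0.06 − 0.1918 = -0.1318; denominator = 1 − 0.1918 = 0.8082
φ_{22} = -0.1318 / 0.8082 = -0.163

-0.163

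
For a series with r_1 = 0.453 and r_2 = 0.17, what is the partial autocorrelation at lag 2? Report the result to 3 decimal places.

φ_{22} = (r_2 − r_1²) / (1 − r_1²)
r_1² = (0.453)² = 0.205209
Numerator = 0.17 − 0.2052 = -0.0352; denominator = 1 − 0.2052 = 0.7948
φ_{22} = -0.0352 / 0.7948 = -0.044

-0.044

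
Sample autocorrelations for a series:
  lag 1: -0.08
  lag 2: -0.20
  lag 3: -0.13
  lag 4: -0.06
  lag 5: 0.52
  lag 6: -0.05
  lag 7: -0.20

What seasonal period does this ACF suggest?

5

The largest autocorrelation is r_5 = 0.52; the remaining lags stay at or below -0.05.
The dominant spike at lag 5 indicates a seasonal period of 5.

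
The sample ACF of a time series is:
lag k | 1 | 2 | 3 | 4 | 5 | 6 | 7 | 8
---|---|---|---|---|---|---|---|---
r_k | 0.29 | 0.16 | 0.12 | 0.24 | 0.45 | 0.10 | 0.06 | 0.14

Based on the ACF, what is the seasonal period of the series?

The largest autocorrelation is r_5 = 0.45; the remaining lags stay at or below 0.29. The elevated value at lag 1 (0.29), dropping to 0.16 at lag 2, reflects decaying short-term dependence rather than seasonality.
The dominant spike at lag 5 indicates a seasonal period of 5.

5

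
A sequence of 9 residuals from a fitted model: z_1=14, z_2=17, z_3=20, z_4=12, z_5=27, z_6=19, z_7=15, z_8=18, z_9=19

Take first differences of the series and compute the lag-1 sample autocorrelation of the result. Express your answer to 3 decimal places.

-0.592

First differences Δz: 3, 3, -8, 15, -8, -4, 3, 1
Mean of differences = 0.6250
Numerator Σ(Δz_t−Δz̄)(Δz_{t+1}−Δz̄) = -233.0156
Denominator Σ(Δz_t−Δz̄)² = 393.8750
r_1(Δz) = -233.0156 / 393.8750 = -0.592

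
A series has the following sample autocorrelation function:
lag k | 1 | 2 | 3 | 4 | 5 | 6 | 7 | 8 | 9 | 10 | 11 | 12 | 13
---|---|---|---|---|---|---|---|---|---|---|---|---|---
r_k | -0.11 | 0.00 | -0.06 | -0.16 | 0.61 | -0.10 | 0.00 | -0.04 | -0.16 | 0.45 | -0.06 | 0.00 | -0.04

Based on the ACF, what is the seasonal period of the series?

The largest autocorrelation is r_5 = 0.61, with a weaker echo at lag 10 (0.45); the remaining lags stay at or below 0.00.
The dominant spike at lag 5 indicates a seasonal period of 5.

5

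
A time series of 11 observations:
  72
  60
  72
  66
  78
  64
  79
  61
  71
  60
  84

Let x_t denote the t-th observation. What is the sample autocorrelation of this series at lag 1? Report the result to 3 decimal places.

-0.626

Mean x̄ = (72 + 60 + 72 + 66 + 78 + 64 + 79 + 61 + 71 + 60 + 84)/11 = 69.7273
Numerator Σ_{t=1}^{10}(x_t−x̄)(x_{t+1}−x̄) = -427.2562
Denominator Σ(x_t−x̄)² = 682.1818
r_1 = -427.2562 / 682.1818 = -0.626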